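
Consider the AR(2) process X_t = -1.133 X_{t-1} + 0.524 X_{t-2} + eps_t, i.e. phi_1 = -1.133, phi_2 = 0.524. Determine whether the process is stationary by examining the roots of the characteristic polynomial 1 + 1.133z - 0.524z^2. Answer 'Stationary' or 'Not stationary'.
\text{Not stationary}

The AR(p) characteristic polynomial is P(z) = 1 + 1.133z - 0.524z^2.
Stationarity requires all roots to lie outside the unit circle, i.e. |z| > 1 for every root.
Set 1 + (1.133) z + (-0.524) z^2 = 0, i.e. a z^2 + b z + c = 0 with a = -0.524, b = 1.133, c = 1.
Discriminant D = b^2 - 4ac = (1.133)^2 - 4*(-0.524)*1 = 1.283689 - (-2.096) = 3.379689.
D >= 0, so the roots are real: z = (-b +/- sqrt(D)) / (2a) = (-1.133 +/- 1.838393) / (-1.048).
  z_1 = (-1.133 + 1.838393) / (-1.048) = -0.6731,   |z_1| = 0.6731.
  z_2 = (-1.133 - 1.838393) / (-1.048) = 2.8353,   |z_2| = 2.8353.
Moduli of all roots: 0.6731, 2.8353.
All moduli strictly greater than 1? No.
Verdict: Not stationary.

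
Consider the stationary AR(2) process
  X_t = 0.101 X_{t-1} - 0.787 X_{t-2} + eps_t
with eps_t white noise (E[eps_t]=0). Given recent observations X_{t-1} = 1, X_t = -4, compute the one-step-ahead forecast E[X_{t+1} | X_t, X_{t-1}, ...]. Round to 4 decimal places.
E[X_{t+1} \mid \mathcal F_t] = -1.1910

For an AR(p) model X_t = c + sum_i phi_i X_{t-i} + eps_t, the
one-step-ahead conditional mean is
  E[X_{t+1} | X_t, ...] = c + sum_i phi_i X_{t+1-i}.
Substitute known values:
  E[X_{t+1} | ...] = (0.101) * (-4) + (-0.787) * (1)
                   = -1.1910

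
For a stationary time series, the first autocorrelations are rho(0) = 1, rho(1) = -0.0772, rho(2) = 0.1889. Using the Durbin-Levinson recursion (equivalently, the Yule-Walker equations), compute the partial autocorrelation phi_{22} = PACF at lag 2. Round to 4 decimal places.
\phi_{22} = 0.1840

The PACF at lag k is phi_{kk}, the last component of the solution
to the Yule-Walker system G_k phi = r_k where
  (G_k)_{ij} = rho(|i - j|), (r_k)_i = rho(i), i,j = 1..k.
Equivalently, Durbin-Levinson gives phi_{kk} iteratively:
  phi_{11} = rho(1)
  phi_{kk} = [rho(k) - sum_{j=1..k-1} phi_{k-1,j} rho(k-j)]
            / [1 - sum_{j=1..k-1} phi_{k-1,j} rho(j)],
  phi_{k,j} = phi_{k-1,j} - phi_{kk} phi_{k-1,k-j},  j = 1..k-1.
Step k = 1:
  phi_11 = rho(1) = -0.0772.
Step k = 2:
  phi_22 = [rho(2) - phi_11 rho(1)] / [1 - phi_11 rho(1)] = [0.1889 - (-0.0772)(-0.0772)] / [1 - (-0.0772)(-0.0772)]
         = 0.18294016 / 0.99404016 = 0.184.
Therefore phi_{22} = 0.1840.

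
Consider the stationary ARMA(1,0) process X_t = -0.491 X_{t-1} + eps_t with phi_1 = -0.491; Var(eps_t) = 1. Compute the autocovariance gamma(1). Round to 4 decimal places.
\gamma(1) = -0.6470

Multiply the model equation by X_{t-k} and take expectations. With theta_0 = psi_0 = 1 and psi_j the MA(infinity) weights, this gives
  gamma(k) - sum_i phi_i gamma(k-i) = c_k,
  c_k = sigma^2 * sum_{j=k..q} theta_j psi_{j-k}   (c_k = 0 for k > q),
using gamma(-m) = gamma(m).
Pure AR (q = 0): c_0 = sigma^2 = 1, c_k = 0 for k >= 1.
Equations for k = 0 and k = 1 (AR order 1):
  gamma(0) = phi_1 gamma(1) + c_0
  gamma(1) = phi_1 gamma(0) + c_1
Substituting the second into the first: gamma(0) (1 - phi_1^2) = c_0 + phi_1 c_1, so
  gamma(0) = c_0 / (1 - phi_1^2) = 1 / (1 - (-0.491)^2) = 1 / 0.758919 = 1.317664.
  gamma(1) = phi_1 gamma(0) = (-0.491)(1.317664) = -0.646973.
Therefore gamma(1) = -0.6470 (to 4 decimal places).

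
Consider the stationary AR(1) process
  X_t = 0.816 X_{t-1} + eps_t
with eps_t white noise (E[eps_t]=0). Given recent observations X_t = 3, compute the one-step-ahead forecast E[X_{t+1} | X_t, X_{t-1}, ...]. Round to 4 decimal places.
E[X_{t+1} \mid \mathcal F_t] = 2.4480

For an AR(p) model X_t = c + sum_i phi_i X_{t-i} + eps_t, the
one-step-ahead conditional mean is
  E[X_{t+1} | X_t, ...] = c + sum_i phi_i X_{t+1-i}.
Substitute known values:
  E[X_{t+1} | ...] = (0.816) * (3)
                   = 2.4480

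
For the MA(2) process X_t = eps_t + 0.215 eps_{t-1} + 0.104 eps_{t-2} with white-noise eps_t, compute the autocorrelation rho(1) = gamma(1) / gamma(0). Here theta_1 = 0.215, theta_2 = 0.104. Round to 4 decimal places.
\rho(1) = 0.2246

For an MA(q) process with theta_0 = 1, the autocovariance is
  gamma(k) = sigma^2 * sum_{i=0..q-k} theta_i * theta_{i+k},
and rho(k) = gamma(k) / gamma(0). Sigma^2 cancels.
  numerator   = (1)*(0.215) + (0.215)*(0.104) = 0.23736.
  denominator = (1)^2 + (0.215)^2 + (0.104)^2 = 1.057041.
  rho(1) = 0.23736 / 1.057041 = 0.2246.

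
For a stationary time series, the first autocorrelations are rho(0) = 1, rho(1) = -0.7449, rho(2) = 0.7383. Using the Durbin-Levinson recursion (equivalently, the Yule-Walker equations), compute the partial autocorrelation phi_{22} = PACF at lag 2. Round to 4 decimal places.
\phi_{22} = 0.4121

The PACF at lag k is phi_{kk}, the last component of the solution
to the Yule-Walker system G_k phi = r_k where
  (G_k)_{ij} = rho(|i - j|), (r_k)_i = rho(i), i,j = 1..k.
Equivalently, Durbin-Levinson gives phi_{kk} iteratively:
  phi_{11} = rho(1)
  phi_{kk} = [rho(k) - sum_{j=1..k-1} phi_{k-1,j} rho(k-j)]
            / [1 - sum_{j=1..k-1} phi_{k-1,j} rho(j)],
  phi_{k,j} = phi_{k-1,j} - phi_{kk} phi_{k-1,k-j},  j = 1..k-1.
Step k = 1:
  phi_11 = rho(1) = -0.7449.
Step k = 2:
  phi_22 = [rho(2) - phi_11 rho(1)] / [1 - phi_11 rho(1)] = [0.7383 - (-0.7449)(-0.7449)] / [1 - (-0.7449)(-0.7449)]
         = 0.18342399 / 0.44512399 = 0.4121.
Therefore phi_{22} = 0.4121.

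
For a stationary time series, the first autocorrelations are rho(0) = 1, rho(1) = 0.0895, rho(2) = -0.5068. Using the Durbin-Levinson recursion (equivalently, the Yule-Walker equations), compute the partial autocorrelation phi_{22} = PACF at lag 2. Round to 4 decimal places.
\phi_{22} = -0.5190

The PACF at lag k is phi_{kk}, the last component of the solution
to the Yule-Walker system G_k phi = r_k where
  (G_k)_{ij} = rho(|i - j|), (r_k)_i = rho(i), i,j = 1..k.
Equivalently, Durbin-Levinson gives phi_{kk} iteratively:
  phi_{11} = rho(1)
  phi_{kk} = [rho(k) - sum_{j=1..k-1} phi_{k-1,j} rho(k-j)]
            / [1 - sum_{j=1..k-1} phi_{k-1,j} rho(j)],
  phi_{k,j} = phi_{k-1,j} - phi_{kk} phi_{k-1,k-j},  j = 1..k-1.
Step k = 1:
  phi_11 = rho(1) = 0.0895.
Step k = 2:
  phi_22 = [rho(2) - phi_11 rho(1)] / [1 - phi_11 rho(1)] = [-0.5068 - (0.0895)(0.0895)] / [1 - (0.0895)(0.0895)]
         = -0.51481025 / 0.99198975 = -0.519.
Therefore phi_{22} = -0.5190.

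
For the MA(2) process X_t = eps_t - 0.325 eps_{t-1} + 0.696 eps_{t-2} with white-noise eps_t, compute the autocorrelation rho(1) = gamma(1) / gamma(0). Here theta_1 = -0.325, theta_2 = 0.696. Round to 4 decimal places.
\rho(1) = -0.3467

For an MA(q) process with theta_0 = 1, the autocovariance is
  gamma(k) = sigma^2 * sum_{i=0..q-k} theta_i * theta_{i+k},
and rho(k) = gamma(k) / gamma(0). Sigma^2 cancels.
  numerator   = (1)*(-0.325) + (-0.325)*(0.696) = -0.5512.
  denominator = (1)^2 + (-0.325)^2 + (0.696)^2 = 1.590041.
  rho(1) = -0.5512 / 1.590041 = -0.3467.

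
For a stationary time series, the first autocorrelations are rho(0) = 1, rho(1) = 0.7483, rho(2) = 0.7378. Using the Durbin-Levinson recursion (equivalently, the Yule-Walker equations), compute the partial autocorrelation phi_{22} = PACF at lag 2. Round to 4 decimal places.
\phi_{22} = 0.4042

The PACF at lag k is phi_{kk}, the last component of the solution
to the Yule-Walker system G_k phi = r_k where
  (G_k)_{ij} = rho(|i - j|), (r_k)_i = rho(i), i,j = 1..k.
Equivalently, Durbin-Levinson gives phi_{kk} iteratively:
  phi_{11} = rho(1)
  phi_{kk} = [rho(k) - sum_{j=1..k-1} phi_{k-1,j} rho(k-j)]
            / [1 - sum_{j=1..k-1} phi_{k-1,j} rho(j)],
  phi_{k,j} = phi_{k-1,j} - phi_{kk} phi_{k-1,k-j},  j = 1..k-1.
Step k = 1:
  phi_11 = rho(1) = 0.7483.
Step k = 2:
  phi_22 = [rho(2) - phi_11 rho(1)] / [1 - phi_11 rho(1)] = [0.7378 - (0.7483)(0.7483)] / [1 - (0.7483)(0.7483)]
         = 0.17784711 / 0.44004711 = 0.4042.
Therefore phi_{22} = 0.4042.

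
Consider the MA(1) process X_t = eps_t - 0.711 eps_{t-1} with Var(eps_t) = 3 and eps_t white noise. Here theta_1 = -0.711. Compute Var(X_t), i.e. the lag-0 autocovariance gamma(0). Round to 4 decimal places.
\gamma(0) = 4.5166

For an MA(q) process X_t = eps_t + sum_i theta_i eps_{t-i} with
Var(eps_t) = sigma^2, the variance is
  gamma(0) = sigma^2 * (1 + sum_i theta_i^2).
  sum_i theta_i^2 = (-0.711)^2 = 0.505521.
  gamma(0) = 3 * (1 + 0.505521) = 3 * 1.505521 = 4.516563, which rounds to 4.5166.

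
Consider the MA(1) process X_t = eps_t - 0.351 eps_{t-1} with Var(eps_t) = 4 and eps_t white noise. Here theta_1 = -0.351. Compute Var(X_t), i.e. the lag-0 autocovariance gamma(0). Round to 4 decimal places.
\gamma(0) = 4.4928

For an MA(q) process X_t = eps_t + sum_i theta_i eps_{t-i} with
Var(eps_t) = sigma^2, the variance is
  gamma(0) = sigma^2 * (1 + sum_i theta_i^2).
  sum_i theta_i^2 = (-0.351)^2 = 0.123201.
  gamma(0) = 4 * (1 + 0.123201) = 4 * 1.123201 = 4.492804, which rounds to 4.4928.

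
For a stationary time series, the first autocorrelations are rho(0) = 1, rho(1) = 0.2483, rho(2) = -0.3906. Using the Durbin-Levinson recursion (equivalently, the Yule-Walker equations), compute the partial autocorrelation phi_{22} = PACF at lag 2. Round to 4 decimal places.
\phi_{22} = -0.4820

The PACF at lag k is phi_{kk}, the last component of the solution
to the Yule-Walker system G_k phi = r_k where
  (G_k)_{ij} = rho(|i - j|), (r_k)_i = rho(i), i,j = 1..k.
Equivalently, Durbin-Levinson gives phi_{kk} iteratively:
  phi_{11} = rho(1)
  phi_{kk} = [rho(k) - sum_{j=1..k-1} phi_{k-1,j} rho(k-j)]
            / [1 - sum_{j=1..k-1} phi_{k-1,j} rho(j)],
  phi_{k,j} = phi_{k-1,j} - phi_{kk} phi_{k-1,k-j},  j = 1..k-1.
Step k = 1:
  phi_11 = rho(1) = 0.2483.
Step k = 2:
  phi_22 = [rho(2) - phi_11 rho(1)] / [1 - phi_11 rho(1)] = [-0.3906 - (0.2483)(0.2483)] / [1 - (0.2483)(0.2483)]
         = -0.45225289 / 0.93834711 = -0.482.
Therefore phi_{22} = -0.4820.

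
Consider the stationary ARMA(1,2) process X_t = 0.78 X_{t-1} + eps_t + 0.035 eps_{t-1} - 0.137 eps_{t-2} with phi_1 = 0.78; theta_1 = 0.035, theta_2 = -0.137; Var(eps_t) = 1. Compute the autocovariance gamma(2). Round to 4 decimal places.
\gamma(2) = 1.2021

Multiply the model equation by X_{t-k} and take expectations. With theta_0 = psi_0 = 1 and psi_j the MA(infinity) weights, this gives
  gamma(k) - sum_i phi_i gamma(k-i) = c_k,
  c_k = sigma^2 * sum_{j=k..q} theta_j psi_{j-k}   (c_k = 0 for k > q),
using gamma(-m) = gamma(m).
psi-weights needed (psi_j = theta_j + sum_i phi_i psi_{j-i}):
  psi_1 = theta_1 + phi_1 = 0.035 + (0.78) = 0.815
  psi_2 = theta_2 + phi_1 psi_1 = -0.137 + (0.78)(0.815) = 0.4987
Right-hand sides:
  c_0 = sigma^2 (1 + theta_1 psi_1 + theta_2 psi_2) = 1 * (1 + (0.035)(0.815) + (-0.137)(0.4987)) = 1 * 0.960203 = 0.960203
  c_1 = sigma^2 (theta_1 + theta_2 psi_1) = 1 * (0.035 + (-0.137)(0.815)) = -0.076655
  c_2 = sigma^2 theta_2 = 1 * (-0.137) = -0.137
Equations for k = 0 and k = 1 (AR order 1):
  gamma(0) = phi_1 gamma(1) + c_0
  gamma(1) = phi_1 gamma(0) + c_1
Substituting the second into the first: gamma(0) (1 - phi_1^2) = c_0 + phi_1 c_1, so
  gamma(0) = (c_0 + phi_1 c_1) / (1 - phi_1^2) = (0.960203 + (0.78)(-0.076655)) / (1 - (0.78)^2) = 0.900412 / 0.3916 = 2.299316.
  gamma(1) = phi_1 gamma(0) + c_1 = (0.78)(2.299316) + (-0.076655) = 1.716812.
For k = 2: gamma(2) = phi_1 gamma(1) + c_2
  = (0.78)(1.716812) + (-0.137) = 1.202113.
Therefore gamma(2) = 1.2021 (to 4 decimal places).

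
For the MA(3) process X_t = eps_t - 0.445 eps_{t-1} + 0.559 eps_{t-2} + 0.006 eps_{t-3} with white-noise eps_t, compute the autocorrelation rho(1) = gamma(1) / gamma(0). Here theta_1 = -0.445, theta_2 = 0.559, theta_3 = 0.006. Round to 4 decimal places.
\rho(1) = -0.4571

For an MA(q) process with theta_0 = 1, the autocovariance is
  gamma(k) = sigma^2 * sum_{i=0..q-k} theta_i * theta_{i+k},
and rho(k) = gamma(k) / gamma(0). Sigma^2 cancels.
  numerator   = (1)*(-0.445) + (-0.445)*(0.559) + (0.559)*(0.006) = -0.690401.
  denominator = (1)^2 + (-0.445)^2 + (0.559)^2 + (0.006)^2 = 1.510542.
  rho(1) = -0.690401 / 1.510542 = -0.4571.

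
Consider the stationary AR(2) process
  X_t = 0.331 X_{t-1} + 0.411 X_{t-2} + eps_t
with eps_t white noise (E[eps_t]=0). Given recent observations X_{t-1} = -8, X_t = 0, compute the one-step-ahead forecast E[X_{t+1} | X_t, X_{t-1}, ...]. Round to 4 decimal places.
E[X_{t+1} \mid \mathcal F_t] = -3.2880

For an AR(p) model X_t = c + sum_i phi_i X_{t-i} + eps_t, the
one-step-ahead conditional mean is
  E[X_{t+1} | X_t, ...] = c + sum_i phi_i X_{t+1-i}.
Substitute known values:
  E[X_{t+1} | ...] = (0.331) * (0) + (0.411) * (-8)
                   = -3.2880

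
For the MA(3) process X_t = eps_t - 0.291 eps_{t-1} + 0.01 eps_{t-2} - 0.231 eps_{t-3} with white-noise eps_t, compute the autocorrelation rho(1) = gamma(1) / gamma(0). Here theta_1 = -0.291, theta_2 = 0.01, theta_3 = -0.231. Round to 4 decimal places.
\rho(1) = -0.2603

For an MA(q) process with theta_0 = 1, the autocovariance is
  gamma(k) = sigma^2 * sum_{i=0..q-k} theta_i * theta_{i+k},
and rho(k) = gamma(k) / gamma(0). Sigma^2 cancels.
  numerator   = (1)*(-0.291) + (-0.291)*(0.01) + (0.01)*(-0.231) = -0.29622.
  denominator = (1)^2 + (-0.291)^2 + (0.01)^2 + (-0.231)^2 = 1.138142.
  rho(1) = -0.29622 / 1.138142 = -0.2603.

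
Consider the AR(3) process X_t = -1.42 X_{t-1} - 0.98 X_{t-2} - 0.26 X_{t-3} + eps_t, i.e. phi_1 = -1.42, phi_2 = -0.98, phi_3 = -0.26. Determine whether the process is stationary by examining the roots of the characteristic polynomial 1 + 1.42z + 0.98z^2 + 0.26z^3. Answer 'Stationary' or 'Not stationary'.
\text{Stationary}

The AR(p) characteristic polynomial is P(z) = 1 + 1.42z + 0.98z^2 + 0.26z^3.
Stationarity requires all roots to lie outside the unit circle, i.e. |z| > 1 for every root.
Degree 3: look for a simple real root z0 first, then factor out (1 - z/z0) and solve the remaining quadratic.
Testing z0 = -2: P(-2) = 1 + (1.42)(-2) + (0.98)(-2)^2 + (0.26)(-2)^3
  = 1 + (-2.84) + (3.92) + (-2.08) = 0.  So z_0 = -2 is a root, |z_0| = 2.
Divide out the factor (1 + 0.5 z) = (1 - z/z0) (since 1/z0 = -0.5):
  P(z) = (1 + 0.5 z)(1 + (0.92) z + (0.52) z^2)
  [check: z-coef 0.92 - (-0.5) = 1.42; z^2-coef 0.52 - (-0.5)(0.92) = 0.98; z^3-coef -(-0.5)(0.52) = 0.26.]
Remaining roots from the quadratic factor 1 + (0.92) z + (0.52) z^2:
  Set 1 + (0.92) z + (0.52) z^2 = 0, i.e. a z^2 + b z + c = 0 with a = 0.52, b = 0.92, c = 1.
  Discriminant D = b^2 - 4ac = (0.92)^2 - 4*(0.52)*1 = 0.8464 - (2.08) = -1.2336.
  D < 0, so the roots are the complex-conjugate pair z = (-b +/- i sqrt(-D)) / (2a) = -0.8846 +/- 1.068i.
  For a conjugate pair |z|^2 = z * conj(z) = (product of roots) = c/a = 1/(0.52) = 1.923077, so |z| = sqrt(1.923077) = 1.3868 for both roots.
Moduli of all roots: 2.0000, 1.3868, 1.3868.
All moduli strictly greater than 1? Yes.
Verdict: Stationary.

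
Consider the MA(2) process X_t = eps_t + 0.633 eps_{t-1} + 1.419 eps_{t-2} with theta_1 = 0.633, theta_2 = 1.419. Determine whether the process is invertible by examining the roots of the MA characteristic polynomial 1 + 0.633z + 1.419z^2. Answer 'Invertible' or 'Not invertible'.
\text{Not invertible}

The MA(q) characteristic polynomial is P(z) = 1 + 0.633z + 1.419z^2.
Invertibility requires all roots to lie outside the unit circle, i.e. |z| > 1 for every root.
Set 1 + (0.633) z + (1.419) z^2 = 0, i.e. a z^2 + b z + c = 0 with a = 1.419, b = 0.633, c = 1.
Discriminant D = b^2 - 4ac = (0.633)^2 - 4*(1.419)*1 = 0.400689 - (5.676) = -5.275311.
D < 0, so the roots are the complex-conjugate pair z = (-b +/- i sqrt(-D)) / (2a) = -0.223 +/- 0.8093i.
For a conjugate pair |z|^2 = z * conj(z) = (product of roots) = c/a = 1/(1.419) = 0.704722, so |z| = sqrt(0.704722) = 0.8395 for both roots.
Moduli of all roots: 0.8395, 0.8395.
All moduli strictly greater than 1? No.
Verdict: Not invertible.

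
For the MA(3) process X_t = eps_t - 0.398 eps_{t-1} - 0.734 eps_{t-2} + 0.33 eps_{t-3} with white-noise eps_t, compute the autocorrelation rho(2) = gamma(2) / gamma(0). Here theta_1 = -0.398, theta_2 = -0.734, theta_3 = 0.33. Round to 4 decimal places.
\rho(2) = -0.4791

For an MA(q) process with theta_0 = 1, the autocovariance is
  gamma(k) = sigma^2 * sum_{i=0..q-k} theta_i * theta_{i+k},
and rho(k) = gamma(k) / gamma(0). Sigma^2 cancels.
  numerator   = (1)*(-0.734) + (-0.398)*(0.33) = -0.86534.
  denominator = (1)^2 + (-0.398)^2 + (-0.734)^2 + (0.33)^2 = 1.80606.
  rho(2) = -0.86534 / 1.80606 = -0.4791.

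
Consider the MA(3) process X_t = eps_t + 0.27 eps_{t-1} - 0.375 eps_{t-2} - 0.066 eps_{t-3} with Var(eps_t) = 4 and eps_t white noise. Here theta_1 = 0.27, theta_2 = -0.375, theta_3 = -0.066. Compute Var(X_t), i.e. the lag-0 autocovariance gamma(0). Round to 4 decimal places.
\gamma(0) = 4.8715

For an MA(q) process X_t = eps_t + sum_i theta_i eps_{t-i} with
Var(eps_t) = sigma^2, the variance is
  gamma(0) = sigma^2 * (1 + sum_i theta_i^2).
  sum_i theta_i^2 = (0.27)^2 + (-0.375)^2 + (-0.066)^2 = 0.0729 + 0.140625 + 0.004356 = 0.217881.
  gamma(0) = 4 * (1 + 0.217881) = 4 * 1.217881 = 4.871524, which rounds to 4.8715.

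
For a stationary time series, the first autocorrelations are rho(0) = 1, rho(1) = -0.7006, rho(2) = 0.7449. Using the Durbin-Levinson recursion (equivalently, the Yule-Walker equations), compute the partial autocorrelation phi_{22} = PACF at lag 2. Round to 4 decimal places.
\phi_{22} = 0.4990

The PACF at lag k is phi_{kk}, the last component of the solution
to the Yule-Walker system G_k phi = r_k where
  (G_k)_{ij} = rho(|i - j|), (r_k)_i = rho(i), i,j = 1..k.
Equivalently, Durbin-Levinson gives phi_{kk} iteratively:
  phi_{11} = rho(1)
  phi_{kk} = [rho(k) - sum_{j=1..k-1} phi_{k-1,j} rho(k-j)]
            / [1 - sum_{j=1..k-1} phi_{k-1,j} rho(j)],
  phi_{k,j} = phi_{k-1,j} - phi_{kk} phi_{k-1,k-j},  j = 1..k-1.
Step k = 1:
  phi_11 = rho(1) = -0.7006.
Step k = 2:
  phi_22 = [rho(2) - phi_11 rho(1)] / [1 - phi_11 rho(1)] = [0.7449 - (-0.7006)(-0.7006)] / [1 - (-0.7006)(-0.7006)]
         = 0.25405964 / 0.50915964 = 0.499.
Therefore phi_{22} = 0.4990.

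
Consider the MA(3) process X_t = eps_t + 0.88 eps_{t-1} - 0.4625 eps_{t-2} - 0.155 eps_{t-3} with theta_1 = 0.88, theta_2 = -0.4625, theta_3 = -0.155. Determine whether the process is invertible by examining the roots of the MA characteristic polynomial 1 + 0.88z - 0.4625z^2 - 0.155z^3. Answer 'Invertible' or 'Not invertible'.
\text{Not invertible}

The MA(q) characteristic polynomial is P(z) = 1 + 0.88z - 0.4625z^2 - 0.155z^3.
Invertibility requires all roots to lie outside the unit circle, i.e. |z| > 1 for every root.
Degree 3: look for a simple real root z0 first, then factor out (1 - z/z0) and solve the remaining quadratic.
Testing z0 = -4: P(-4) = 1 + (0.88)(-4) + (-0.4625)(-4)^2 + (-0.155)(-4)^3
  = 1 + (-3.52) + (-7.4) + (9.92) = 0.  So z_0 = -4 is a root, |z_0| = 4.
Divide out the factor (1 + 0.25 z) = (1 - z/z0) (since 1/z0 = -0.25):
  P(z) = (1 + 0.25 z)(1 + (0.63) z + (-0.62) z^2)
  [check: z-coef 0.63 - (-0.25) = 0.88; z^2-coef -0.62 - (-0.25)(0.63) = -0.4625; z^3-coef -(-0.25)(-0.62) = -0.155.]
Remaining roots from the quadratic factor 1 + (0.63) z + (-0.62) z^2:
  Set 1 + (0.63) z + (-0.62) z^2 = 0, i.e. a z^2 + b z + c = 0 with a = -0.62, b = 0.63, c = 1.
  Discriminant D = b^2 - 4ac = (0.63)^2 - 4*(-0.62)*1 = 0.3969 - (-2.48) = 2.8769.
  D >= 0, so the roots are real: z = (-b +/- sqrt(D)) / (2a) = (-0.63 +/- 1.696143) / (-1.24).
    z_1 = (-0.63 + 1.696143) / (-1.24) = -0.8598,   |z_1| = 0.8598.
    z_2 = (-0.63 - 1.696143) / (-1.24) = 1.8759,   |z_2| = 1.8759.
Moduli of all roots: 4.0000, 0.8598, 1.8759.
All moduli strictly greater than 1? No.
Verdict: Not invertible.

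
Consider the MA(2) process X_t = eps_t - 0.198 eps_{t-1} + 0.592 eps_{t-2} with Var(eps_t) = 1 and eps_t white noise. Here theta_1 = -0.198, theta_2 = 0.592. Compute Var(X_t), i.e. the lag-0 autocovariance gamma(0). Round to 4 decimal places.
\gamma(0) = 1.3897

For an MA(q) process X_t = eps_t + sum_i theta_i eps_{t-i} with
Var(eps_t) = sigma^2, the variance is
  gamma(0) = sigma^2 * (1 + sum_i theta_i^2).
  sum_i theta_i^2 = (-0.198)^2 + (0.592)^2 = 0.039204 + 0.350464 = 0.389668.
  gamma(0) = 1 * (1 + 0.389668) = 1 * 1.389668 = 1.389668, which rounds to 1.3897.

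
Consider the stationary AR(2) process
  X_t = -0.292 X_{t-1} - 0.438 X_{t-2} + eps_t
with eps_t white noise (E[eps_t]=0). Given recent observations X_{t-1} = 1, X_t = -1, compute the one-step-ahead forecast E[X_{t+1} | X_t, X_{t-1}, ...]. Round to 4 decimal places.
E[X_{t+1} \mid \mathcal F_t] = -0.1460

For an AR(p) model X_t = c + sum_i phi_i X_{t-i} + eps_t, the
one-step-ahead conditional mean is
  E[X_{t+1} | X_t, ...] = c + sum_i phi_i X_{t+1-i}.
Substitute known values:
  E[X_{t+1} | ...] = (-0.292) * (-1) + (-0.438) * (1)
                   = -0.1460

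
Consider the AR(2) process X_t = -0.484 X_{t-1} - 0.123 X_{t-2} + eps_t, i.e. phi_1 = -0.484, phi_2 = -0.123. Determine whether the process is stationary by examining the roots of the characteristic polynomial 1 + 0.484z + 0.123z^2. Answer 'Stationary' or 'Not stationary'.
\text{Stationary}

The AR(p) characteristic polynomial is P(z) = 1 + 0.484z + 0.123z^2.
Stationarity requires all roots to lie outside the unit circle, i.e. |z| > 1 for every root.
Set 1 + (0.484) z + (0.123) z^2 = 0, i.e. a z^2 + b z + c = 0 with a = 0.123, b = 0.484, c = 1.
Discriminant D = b^2 - 4ac = (0.484)^2 - 4*(0.123)*1 = 0.234256 - (0.492) = -0.257744.
D < 0, so the roots are the complex-conjugate pair z = (-b +/- i sqrt(-D)) / (2a) = -1.9675 +/- 2.0638i.
For a conjugate pair |z|^2 = z * conj(z) = (product of roots) = c/a = 1/(0.123) = 8.130081, so |z| = sqrt(8.130081) = 2.8513 for both roots.
Moduli of all roots: 2.8513, 2.8513.
All moduli strictly greater than 1? Yes.
Verdict: Stationary.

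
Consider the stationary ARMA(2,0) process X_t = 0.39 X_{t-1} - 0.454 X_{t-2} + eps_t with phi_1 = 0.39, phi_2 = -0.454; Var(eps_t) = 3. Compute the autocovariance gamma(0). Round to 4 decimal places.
\gamma(0) = 4.0718

Multiply the model equation by X_{t-k} and take expectations. With theta_0 = psi_0 = 1 and psi_j the MA(infinity) weights, this gives
  gamma(k) - sum_i phi_i gamma(k-i) = c_k,
  c_k = sigma^2 * sum_{j=k..q} theta_j psi_{j-k}   (c_k = 0 for k > q),
using gamma(-m) = gamma(m).
Pure AR (q = 0): c_0 = sigma^2 = 3, c_k = 0 for k >= 1.
Equations for k = 0, 1, 2 (AR order 2, c_2 = 0):
  (E0) gamma(0) = phi_1 gamma(1) + phi_2 gamma(2) + c_0
  (E1) gamma(1) = phi_1 gamma(0) + phi_2 gamma(1) + c_1
  (E2) gamma(2) = phi_1 gamma(1) + phi_2 gamma(0)
From (E1): gamma(1) = A gamma(0) + B with
  A = phi_1 / (1 - phi_2) = 0.39 / 1.454 = 0.268226,   B = c_1 / (1 - phi_2) = 0 / 1.454 = 0.
Insert (E2) into (E0): gamma(0) (1 - phi_2^2) = phi_1 (1 + phi_2) gamma(1) + c_0.
  phi_1 (1 + phi_2) = (0.39)(0.546) = 0.21294,   1 - phi_2^2 = 0.793884.
Replace gamma(1) by A gamma(0) + B and collect gamma(0):
  gamma(0) [0.793884 - (0.21294)(0.268226)] = c_0 = 3
  gamma(0) * 0.736768 = 3
  gamma(0) = 3 / 0.736768 = 4.071838.
Therefore gamma(0) = 4.0718 (to 4 decimal places).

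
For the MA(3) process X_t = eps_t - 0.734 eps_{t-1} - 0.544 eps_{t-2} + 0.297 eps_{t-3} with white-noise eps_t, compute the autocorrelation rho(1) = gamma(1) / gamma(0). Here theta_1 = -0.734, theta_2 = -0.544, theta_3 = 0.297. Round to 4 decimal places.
\rho(1) = -0.2581

For an MA(q) process with theta_0 = 1, the autocovariance is
  gamma(k) = sigma^2 * sum_{i=0..q-k} theta_i * theta_{i+k},
and rho(k) = gamma(k) / gamma(0). Sigma^2 cancels.
  numerator   = (1)*(-0.734) + (-0.734)*(-0.544) + (-0.544)*(0.297) = -0.496272.
  denominator = (1)^2 + (-0.734)^2 + (-0.544)^2 + (0.297)^2 = 1.922901.
  rho(1) = -0.496272 / 1.922901 = -0.2581.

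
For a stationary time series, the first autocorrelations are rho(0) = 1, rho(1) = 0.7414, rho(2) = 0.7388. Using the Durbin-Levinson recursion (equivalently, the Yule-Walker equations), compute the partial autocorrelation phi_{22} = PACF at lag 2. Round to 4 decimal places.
\phi_{22} = 0.4200

The PACF at lag k is phi_{kk}, the last component of the solution
to the Yule-Walker system G_k phi = r_k where
  (G_k)_{ij} = rho(|i - j|), (r_k)_i = rho(i), i,j = 1..k.
Equivalently, Durbin-Levinson gives phi_{kk} iteratively:
  phi_{11} = rho(1)
  phi_{kk} = [rho(k) - sum_{j=1..k-1} phi_{k-1,j} rho(k-j)]
            / [1 - sum_{j=1..k-1} phi_{k-1,j} rho(j)],
  phi_{k,j} = phi_{k-1,j} - phi_{kk} phi_{k-1,k-j},  j = 1..k-1.
Step k = 1:
  phi_11 = rho(1) = 0.7414.
Step k = 2:
  phi_22 = [rho(2) - phi_11 rho(1)] / [1 - phi_11 rho(1)] = [0.7388 - (0.7414)(0.7414)] / [1 - (0.7414)(0.7414)]
         = 0.18912604 / 0.45032604 = 0.42.
Therefore phi_{22} = 0.4200.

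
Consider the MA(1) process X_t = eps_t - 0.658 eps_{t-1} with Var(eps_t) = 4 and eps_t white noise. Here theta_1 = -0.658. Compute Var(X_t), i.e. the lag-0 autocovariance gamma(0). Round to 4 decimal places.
\gamma(0) = 5.7319

For an MA(q) process X_t = eps_t + sum_i theta_i eps_{t-i} with
Var(eps_t) = sigma^2, the variance is
  gamma(0) = sigma^2 * (1 + sum_i theta_i^2).
  sum_i theta_i^2 = (-0.658)^2 = 0.432964.
  gamma(0) = 4 * (1 + 0.432964) = 4 * 1.432964 = 5.731856, which rounds to 5.7319.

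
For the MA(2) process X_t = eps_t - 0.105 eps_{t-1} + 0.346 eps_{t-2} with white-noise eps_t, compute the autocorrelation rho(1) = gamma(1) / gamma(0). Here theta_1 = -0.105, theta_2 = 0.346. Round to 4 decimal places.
\rho(1) = -0.1250

For an MA(q) process with theta_0 = 1, the autocovariance is
  gamma(k) = sigma^2 * sum_{i=0..q-k} theta_i * theta_{i+k},
and rho(k) = gamma(k) / gamma(0). Sigma^2 cancels.
  numerator   = (1)*(-0.105) + (-0.105)*(0.346) = -0.14133.
  denominator = (1)^2 + (-0.105)^2 + (0.346)^2 = 1.130741.
  rho(1) = -0.14133 / 1.130741 = -0.1250.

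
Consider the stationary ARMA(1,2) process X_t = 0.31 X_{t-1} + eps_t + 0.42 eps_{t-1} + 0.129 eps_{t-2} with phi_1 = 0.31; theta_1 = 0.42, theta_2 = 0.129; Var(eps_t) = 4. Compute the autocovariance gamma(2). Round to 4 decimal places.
\gamma(2) = 1.7965

Multiply the model equation by X_{t-k} and take expectations. With theta_0 = psi_0 = 1 and psi_j the MA(infinity) weights, this gives
  gamma(k) - sum_i phi_i gamma(k-i) = c_k,
  c_k = sigma^2 * sum_{j=k..q} theta_j psi_{j-k}   (c_k = 0 for k > q),
using gamma(-m) = gamma(m).
psi-weights needed (psi_j = theta_j + sum_i phi_i psi_{j-i}):
  psi_1 = theta_1 + phi_1 = 0.42 + (0.31) = 0.73
  psi_2 = theta_2 + phi_1 psi_1 = 0.129 + (0.31)(0.73) = 0.3553
Right-hand sides:
  c_0 = sigma^2 (1 + theta_1 psi_1 + theta_2 psi_2) = 4 * (1 + (0.42)(0.73) + (0.129)(0.3553)) = 4 * 1.352434 = 5.409735
  c_1 = sigma^2 (theta_1 + theta_2 psi_1) = 4 * (0.42 + (0.129)(0.73)) = 2.05668
  c_2 = sigma^2 theta_2 = 4 * (0.129) = 0.516
Equations for k = 0 and k = 1 (AR order 1):
  gamma(0) = phi_1 gamma(1) + c_0
  gamma(1) = phi_1 gamma(0) + c_1
Substituting the second into the first: gamma(0) (1 - phi_1^2) = c_0 + phi_1 c_1, so
  gamma(0) = (c_0 + phi_1 c_1) / (1 - phi_1^2) = (5.409735 + (0.31)(2.05668)) / (1 - (0.31)^2) = 6.047306 / 0.9039 = 6.690237.
  gamma(1) = phi_1 gamma(0) + c_1 = (0.31)(6.690237) + (2.05668) = 4.130654.
For k = 2: gamma(2) = phi_1 gamma(1) + c_2
  = (0.31)(4.130654) + (0.516) = 1.796503.
Therefore gamma(2) = 1.7965 (to 4 decimal places).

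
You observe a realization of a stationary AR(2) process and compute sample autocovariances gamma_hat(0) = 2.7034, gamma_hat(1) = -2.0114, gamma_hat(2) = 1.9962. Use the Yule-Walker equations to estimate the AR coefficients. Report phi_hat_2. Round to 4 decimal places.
\hat\phi_{2} = 0.4140

The Yule-Walker equations for an AR(p) process read, in matrix form,
  Gamma_p phi = r_p,   with   (Gamma_p)_{ij} = gamma(|i - j|),
                       (r_p)_i = gamma(i),   i,j = 1..p.
Substitute the sample gammas (Toeplitz matrix and right-hand side of size 2):
  Gamma_p = [[2.7034, -2.0114], [-2.0114, 2.7034]]
  r_p     = [-2.0114, 1.9962]
Written out:
  2.7034 phi_1 - 2.0114 phi_2 = -2.0114
  -2.0114 phi_1 + 2.7034 phi_2 = 1.9962
Solve by Cramer's rule:
  det = gamma(0)^2 - gamma(1)^2 = (2.7034)^2 - (-2.0114)^2 = 7.30837156 - 4.04572996 = 3.2626416
  phi_hat_1 = [gamma(1) gamma(0) - gamma(1) gamma(2)] / det = [(-2.0114)(2.7034) - (-2.0114)(1.9962)] / 3.2626416 = -1.42246208 / 3.2626416 = -0.436
  phi_hat_2 = [gamma(0) gamma(2) - gamma(1)^2] / det = [(2.7034)(1.9962) - (-2.0114)^2] / 3.2626416 = 1.35079712 / 3.2626416 = 0.414
So phi_hat = [-0.4360, 0.4140].
Therefore phi_hat_2 = 0.4140.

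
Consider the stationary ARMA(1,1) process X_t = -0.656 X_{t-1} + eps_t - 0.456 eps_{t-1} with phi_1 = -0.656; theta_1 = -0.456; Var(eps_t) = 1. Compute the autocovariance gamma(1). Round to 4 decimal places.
\gamma(1) = -2.5359

Multiply the model equation by X_{t-k} and take expectations. With theta_0 = psi_0 = 1 and psi_j the MA(infinity) weights, this gives
  gamma(k) - sum_i phi_i gamma(k-i) = c_k,
  c_k = sigma^2 * sum_{j=k..q} theta_j psi_{j-k}   (c_k = 0 for k > q),
using gamma(-m) = gamma(m).
psi-weights needed (psi_j = theta_j + sum_i phi_i psi_{j-i}):
  psi_1 = theta_1 + phi_1 = -0.456 + (-0.656) = -1.112
Right-hand sides:
  c_0 = sigma^2 (1 + theta_1 psi_1) = 1 * (1 + (-0.456)(-1.112)) = 1 * 1.507072 = 1.507072
  c_1 = sigma^2 theta_1 = 1 * (-0.456) = -0.456
  c_2 = 0
Equations for k = 0 and k = 1 (AR order 1):
  gamma(0) = phi_1 gamma(1) + c_0
  gamma(1) = phi_1 gamma(0) + c_1
Substituting the second into the first: gamma(0) (1 - phi_1^2) = c_0 + phi_1 c_1, so
  gamma(0) = (c_0 + phi_1 c_1) / (1 - phi_1^2) = (1.507072 + (-0.656)(-0.456)) / (1 - (-0.656)^2) = 1.806208 / 0.569664 = 3.170655.
  gamma(1) = phi_1 gamma(0) + c_1 = (-0.656)(3.170655) + (-0.456) = -2.53595.
Therefore gamma(1) = -2.5359 (to 4 decimal places).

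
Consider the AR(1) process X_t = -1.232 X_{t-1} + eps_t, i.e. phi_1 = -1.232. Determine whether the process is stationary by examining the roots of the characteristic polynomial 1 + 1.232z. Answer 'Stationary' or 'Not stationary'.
\text{Not stationary}

The AR(p) characteristic polynomial is P(z) = 1 + 1.232z.
Stationarity requires all roots to lie outside the unit circle, i.e. |z| > 1 for every root.
This is linear in z: 1 + (1.232) z = 0  =>  z = -1/(1.232) = -0.811688,  |z| = 0.811688.
Moduli of all roots: 0.8117.
All moduli strictly greater than 1? No.
Verdict: Not stationary.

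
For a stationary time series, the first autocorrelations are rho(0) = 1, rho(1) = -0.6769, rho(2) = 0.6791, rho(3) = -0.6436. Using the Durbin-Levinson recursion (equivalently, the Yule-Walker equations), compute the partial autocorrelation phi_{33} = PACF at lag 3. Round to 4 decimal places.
\phi_{33} = -0.2111

The PACF at lag k is phi_{kk}, the last component of the solution
to the Yule-Walker system G_k phi = r_k where
  (G_k)_{ij} = rho(|i - j|), (r_k)_i = rho(i), i,j = 1..k.
Equivalently, Durbin-Levinson gives phi_{kk} iteratively:
  phi_{11} = rho(1)
  phi_{kk} = [rho(k) - sum_{j=1..k-1} phi_{k-1,j} rho(k-j)]
            / [1 - sum_{j=1..k-1} phi_{k-1,j} rho(j)],
  phi_{k,j} = phi_{k-1,j} - phi_{kk} phi_{k-1,k-j},  j = 1..k-1.
Step k = 1:
  phi_11 = rho(1) = -0.6769.
Step k = 2:
  phi_22 = [rho(2) - phi_11 rho(1)] / [1 - phi_11 rho(1)] = [0.6791 - (-0.6769)(-0.6769)] / [1 - (-0.6769)(-0.6769)]
         = 0.22090639 / 0.54180639 = 0.407722.
  Update: phi_21 = phi_11 - phi_22 phi_11 = -0.6769 - (0.407722)(-0.6769) = -0.400913.
Step k = 3:
  phi_33 = [rho(3) - phi_21 rho(2) - phi_22 rho(1)] / [1 - phi_21 rho(1) - phi_22 rho(2)]
    numerator   = -0.6436 - (-0.400913)(0.6791) - (0.407722)(-0.6769) = -0.09535297
    denominator = 1 - (-0.400913)(-0.6769) - (0.407722)(0.6791) = 0.45173799
  phi_33 = -0.09535297 / 0.45173799 = -0.2111.
Therefore phi_{33} = -0.2111.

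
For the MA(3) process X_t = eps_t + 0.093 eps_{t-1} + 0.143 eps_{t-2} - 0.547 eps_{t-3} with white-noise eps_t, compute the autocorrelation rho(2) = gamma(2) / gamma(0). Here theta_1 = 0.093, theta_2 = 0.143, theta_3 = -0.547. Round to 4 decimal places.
\rho(2) = 0.0694

For an MA(q) process with theta_0 = 1, the autocovariance is
  gamma(k) = sigma^2 * sum_{i=0..q-k} theta_i * theta_{i+k},
and rho(k) = gamma(k) / gamma(0). Sigma^2 cancels.
  numerator   = (1)*(0.143) + (0.093)*(-0.547) = 0.092129.
  denominator = (1)^2 + (0.093)^2 + (0.143)^2 + (-0.547)^2 = 1.328307.
  rho(2) = 0.092129 / 1.328307 = 0.0694.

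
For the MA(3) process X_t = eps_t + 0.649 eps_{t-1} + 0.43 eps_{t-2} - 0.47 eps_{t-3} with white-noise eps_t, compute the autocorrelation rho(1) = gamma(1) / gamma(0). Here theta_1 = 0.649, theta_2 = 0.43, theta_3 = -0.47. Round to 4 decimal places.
\rho(1) = 0.3974

For an MA(q) process with theta_0 = 1, the autocovariance is
  gamma(k) = sigma^2 * sum_{i=0..q-k} theta_i * theta_{i+k},
and rho(k) = gamma(k) / gamma(0). Sigma^2 cancels.
  numerator   = (1)*(0.649) + (0.649)*(0.43) + (0.43)*(-0.47) = 0.72597.
  denominator = (1)^2 + (0.649)^2 + (0.43)^2 + (-0.47)^2 = 1.827001.
  rho(1) = 0.72597 / 1.827001 = 0.3974.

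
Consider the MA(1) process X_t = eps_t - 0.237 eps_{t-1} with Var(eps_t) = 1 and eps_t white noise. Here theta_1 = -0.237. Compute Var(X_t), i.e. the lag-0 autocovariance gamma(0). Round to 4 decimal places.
\gamma(0) = 1.0562

For an MA(q) process X_t = eps_t + sum_i theta_i eps_{t-i} with
Var(eps_t) = sigma^2, the variance is
  gamma(0) = sigma^2 * (1 + sum_i theta_i^2).
  sum_i theta_i^2 = (-0.237)^2 = 0.056169.
  gamma(0) = 1 * (1 + 0.056169) = 1 * 1.056169 = 1.056169, which rounds to 1.0562.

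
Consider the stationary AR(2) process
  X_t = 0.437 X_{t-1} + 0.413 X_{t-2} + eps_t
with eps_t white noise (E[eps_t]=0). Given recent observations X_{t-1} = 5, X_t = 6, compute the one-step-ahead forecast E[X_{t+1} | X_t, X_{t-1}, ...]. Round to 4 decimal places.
E[X_{t+1} \mid \mathcal F_t] = 4.6870

For an AR(p) model X_t = c + sum_i phi_i X_{t-i} + eps_t, the
one-step-ahead conditional mean is
  E[X_{t+1} | X_t, ...] = c + sum_i phi_i X_{t+1-i}.
Substitute known values:
  E[X_{t+1} | ...] = (0.437) * (6) + (0.413) * (5)
                   = 4.6870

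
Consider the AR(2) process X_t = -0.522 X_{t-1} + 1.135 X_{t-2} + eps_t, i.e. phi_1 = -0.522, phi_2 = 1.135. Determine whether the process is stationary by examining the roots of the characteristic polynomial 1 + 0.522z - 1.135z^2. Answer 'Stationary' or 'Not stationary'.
\text{Not stationary}

The AR(p) characteristic polynomial is P(z) = 1 + 0.522z - 1.135z^2.
Stationarity requires all roots to lie outside the unit circle, i.e. |z| > 1 for every root.
Set 1 + (0.522) z + (-1.135) z^2 = 0, i.e. a z^2 + b z + c = 0 with a = -1.135, b = 0.522, c = 1.
Discriminant D = b^2 - 4ac = (0.522)^2 - 4*(-1.135)*1 = 0.272484 - (-4.54) = 4.812484.
D >= 0, so the roots are real: z = (-b +/- sqrt(D)) / (2a) = (-0.522 +/- 2.193737) / (-2.27).
  z_1 = (-0.522 + 2.193737) / (-2.27) = -0.7364,   |z_1| = 0.7364.
  z_2 = (-0.522 - 2.193737) / (-2.27) = 1.1964,   |z_2| = 1.1964.
Moduli of all roots: 0.7364, 1.1964.
All moduli strictly greater than 1? No.
Verdict: Not stationary.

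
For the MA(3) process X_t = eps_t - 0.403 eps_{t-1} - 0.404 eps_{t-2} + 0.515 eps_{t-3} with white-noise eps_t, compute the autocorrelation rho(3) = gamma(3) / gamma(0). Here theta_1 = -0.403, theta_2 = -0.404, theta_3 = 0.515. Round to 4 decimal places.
\rho(3) = 0.3237

For an MA(q) process with theta_0 = 1, the autocovariance is
  gamma(k) = sigma^2 * sum_{i=0..q-k} theta_i * theta_{i+k},
and rho(k) = gamma(k) / gamma(0). Sigma^2 cancels.
  numerator   = (1)*(0.515) = 0.515.
  denominator = (1)^2 + (-0.403)^2 + (-0.404)^2 + (0.515)^2 = 1.59085.
  rho(3) = 0.515 / 1.59085 = 0.3237.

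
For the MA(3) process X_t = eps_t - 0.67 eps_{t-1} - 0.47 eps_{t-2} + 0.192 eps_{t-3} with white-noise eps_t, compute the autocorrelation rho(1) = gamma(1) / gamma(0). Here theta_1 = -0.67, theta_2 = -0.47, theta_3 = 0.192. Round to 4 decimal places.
\rho(1) = -0.2609

For an MA(q) process with theta_0 = 1, the autocovariance is
  gamma(k) = sigma^2 * sum_{i=0..q-k} theta_i * theta_{i+k},
and rho(k) = gamma(k) / gamma(0). Sigma^2 cancels.
  numerator   = (1)*(-0.67) + (-0.67)*(-0.47) + (-0.47)*(0.192) = -0.44534.
  denominator = (1)^2 + (-0.67)^2 + (-0.47)^2 + (0.192)^2 = 1.706664.
  rho(1) = -0.44534 / 1.706664 = -0.2609.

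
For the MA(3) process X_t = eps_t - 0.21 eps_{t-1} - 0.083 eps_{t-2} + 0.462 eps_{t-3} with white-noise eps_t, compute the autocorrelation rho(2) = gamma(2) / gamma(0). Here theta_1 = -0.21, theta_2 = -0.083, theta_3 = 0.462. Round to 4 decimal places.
\rho(2) = -0.1424

For an MA(q) process with theta_0 = 1, the autocovariance is
  gamma(k) = sigma^2 * sum_{i=0..q-k} theta_i * theta_{i+k},
and rho(k) = gamma(k) / gamma(0). Sigma^2 cancels.
  numerator   = (1)*(-0.083) + (-0.21)*(0.462) = -0.18002.
  denominator = (1)^2 + (-0.21)^2 + (-0.083)^2 + (0.462)^2 = 1.264433.
  rho(2) = -0.18002 / 1.264433 = -0.1424.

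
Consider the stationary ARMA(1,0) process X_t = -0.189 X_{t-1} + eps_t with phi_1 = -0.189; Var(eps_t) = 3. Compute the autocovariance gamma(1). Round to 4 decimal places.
\gamma(1) = -0.5880

Multiply the model equation by X_{t-k} and take expectations. With theta_0 = psi_0 = 1 and psi_j the MA(infinity) weights, this gives
  gamma(k) - sum_i phi_i gamma(k-i) = c_k,
  c_k = sigma^2 * sum_{j=k..q} theta_j psi_{j-k}   (c_k = 0 for k > q),
using gamma(-m) = gamma(m).
Pure AR (q = 0): c_0 = sigma^2 = 3, c_k = 0 for k >= 1.
Equations for k = 0 and k = 1 (AR order 1):
  gamma(0) = phi_1 gamma(1) + c_0
  gamma(1) = phi_1 gamma(0) + c_1
Substituting the second into the first: gamma(0) (1 - phi_1^2) = c_0 + phi_1 c_1, so
  gamma(0) = c_0 / (1 - phi_1^2) = 3 / (1 - (-0.189)^2) = 3 / 0.964279 = 3.111133.
  gamma(1) = phi_1 gamma(0) = (-0.189)(3.111133) = -0.588004.
Therefore gamma(1) = -0.5880 (to 4 decimal places).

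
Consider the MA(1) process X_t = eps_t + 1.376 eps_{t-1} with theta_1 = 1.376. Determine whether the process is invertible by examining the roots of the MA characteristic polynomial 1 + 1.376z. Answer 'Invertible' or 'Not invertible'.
\text{Not invertible}

The MA(q) characteristic polynomial is P(z) = 1 + 1.376z.
Invertibility requires all roots to lie outside the unit circle, i.e. |z| > 1 for every root.
This is linear in z: 1 + (1.376) z = 0  =>  z = -1/(1.376) = -0.726744,  |z| = 0.726744.
Moduli of all roots: 0.7267.
All moduli strictly greater than 1? No.
Verdict: Not invertible.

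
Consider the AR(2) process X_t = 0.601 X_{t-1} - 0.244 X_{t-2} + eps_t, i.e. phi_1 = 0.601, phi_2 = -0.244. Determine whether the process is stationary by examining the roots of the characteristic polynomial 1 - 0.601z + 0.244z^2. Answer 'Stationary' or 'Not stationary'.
\text{Stationary}

The AR(p) characteristic polynomial is P(z) = 1 - 0.601z + 0.244z^2.
Stationarity requires all roots to lie outside the unit circle, i.e. |z| > 1 for every root.
Set 1 + (-0.601) z + (0.244) z^2 = 0, i.e. a z^2 + b z + c = 0 with a = 0.244, b = -0.601, c = 1.
Discriminant D = b^2 - 4ac = (-0.601)^2 - 4*(0.244)*1 = 0.361201 - (0.976) = -0.614799.
D < 0, so the roots are the complex-conjugate pair z = (-b +/- i sqrt(-D)) / (2a) = 1.2316 +/- 1.6067i.
For a conjugate pair |z|^2 = z * conj(z) = (product of roots) = c/a = 1/(0.244) = 4.098361, so |z| = sqrt(4.098361) = 2.0244 for both roots.
Moduli of all roots: 2.0244, 2.0244.
All moduli strictly greater than 1? Yes.
Verdict: Stationary.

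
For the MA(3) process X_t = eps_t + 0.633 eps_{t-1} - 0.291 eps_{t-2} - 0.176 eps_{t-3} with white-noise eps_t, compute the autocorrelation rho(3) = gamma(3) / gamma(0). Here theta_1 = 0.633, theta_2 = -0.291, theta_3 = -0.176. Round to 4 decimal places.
\rho(3) = -0.1161

For an MA(q) process with theta_0 = 1, the autocovariance is
  gamma(k) = sigma^2 * sum_{i=0..q-k} theta_i * theta_{i+k},
and rho(k) = gamma(k) / gamma(0). Sigma^2 cancels.
  numerator   = (1)*(-0.176) = -0.176.
  denominator = (1)^2 + (0.633)^2 + (-0.291)^2 + (-0.176)^2 = 1.516346.
  rho(3) = -0.176 / 1.516346 = -0.1161.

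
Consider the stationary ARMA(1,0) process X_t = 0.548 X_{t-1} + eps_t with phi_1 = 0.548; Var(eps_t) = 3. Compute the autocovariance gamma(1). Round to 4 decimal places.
\gamma(1) = 2.3496

Multiply the model equation by X_{t-k} and take expectations. With theta_0 = psi_0 = 1 and psi_j the MA(infinity) weights, this gives
  gamma(k) - sum_i phi_i gamma(k-i) = c_k,
  c_k = sigma^2 * sum_{j=k..q} theta_j psi_{j-k}   (c_k = 0 for k > q),
using gamma(-m) = gamma(m).
Pure AR (q = 0): c_0 = sigma^2 = 3, c_k = 0 for k >= 1.
Equations for k = 0 and k = 1 (AR order 1):
  gamma(0) = phi_1 gamma(1) + c_0
  gamma(1) = phi_1 gamma(0) + c_1
Substituting the second into the first: gamma(0) (1 - phi_1^2) = c_0 + phi_1 c_1, so
  gamma(0) = c_0 / (1 - phi_1^2) = 3 / (1 - (0.548)^2) = 3 / 0.699696 = 4.287576.
  gamma(1) = phi_1 gamma(0) = (0.548)(4.287576) = 2.349592.
Therefore gamma(1) = 2.3496 (to 4 decimal places).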